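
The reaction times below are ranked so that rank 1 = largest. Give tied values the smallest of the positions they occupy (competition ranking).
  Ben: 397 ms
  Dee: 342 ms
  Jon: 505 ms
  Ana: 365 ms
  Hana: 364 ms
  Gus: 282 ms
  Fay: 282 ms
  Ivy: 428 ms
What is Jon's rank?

1

Sorted (descending): 505, 428, 397, 365, 364, 342, 282, 282
The 2 values of 282 occupy positions 7–8 → each gets rank 7.
Jon has value 505 ms → rank 1.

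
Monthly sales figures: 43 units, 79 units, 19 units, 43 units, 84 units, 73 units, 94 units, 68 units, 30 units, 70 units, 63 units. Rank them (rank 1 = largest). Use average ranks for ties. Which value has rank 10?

30

Sorted (descending): 94, 84, 79, 73, 70, 68, 63, 43, 43, 30, 19
The 2 values of 43 occupy positions 8–9 → average rank (8+9)/2 = 8.5.
Rank 10 → value 30.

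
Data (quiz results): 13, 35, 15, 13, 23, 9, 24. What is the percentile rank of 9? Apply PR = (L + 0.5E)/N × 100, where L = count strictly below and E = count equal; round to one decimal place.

N = 7.
Strictly below 9: 0. Equal to 9: 1.
PR = (0 + 0.5·1)/7 × 100 = 7.1

7.1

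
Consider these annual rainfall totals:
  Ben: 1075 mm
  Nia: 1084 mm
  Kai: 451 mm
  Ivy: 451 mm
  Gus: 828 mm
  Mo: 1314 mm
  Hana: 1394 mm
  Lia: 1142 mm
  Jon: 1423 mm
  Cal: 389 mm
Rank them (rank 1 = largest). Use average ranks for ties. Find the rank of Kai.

8.5

Sorted (descending): 1423, 1394, 1314, 1142, 1084, 1075, 828, 451, 451, 389
The 2 values of 451 occupy positions 8–9 → average rank (8+9)/2 = 8.5.
Kai has value 451 mm → rank 8.5.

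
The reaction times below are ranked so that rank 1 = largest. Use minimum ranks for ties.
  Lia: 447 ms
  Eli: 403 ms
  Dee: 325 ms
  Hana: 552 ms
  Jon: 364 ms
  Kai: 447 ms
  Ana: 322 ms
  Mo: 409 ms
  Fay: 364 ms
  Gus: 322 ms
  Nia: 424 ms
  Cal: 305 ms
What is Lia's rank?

Sorted (descending): 552, 447, 447, 424, 409, 403, 364, 364, 325, 322, 322, 305
The 2 values of 447 occupy positions 2–3 → each gets rank 2.
The 2 values of 364 occupy positions 7–8 → each gets rank 7.
The 2 values of 322 occupy positions 10–11 → each gets rank 10.
Lia has value 447 ms → rank 2.

2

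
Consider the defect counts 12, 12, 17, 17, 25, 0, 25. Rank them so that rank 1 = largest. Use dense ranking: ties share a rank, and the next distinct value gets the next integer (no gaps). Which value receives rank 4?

0

Sorted (descending): 25, 25, 17, 17, 12, 12, 0
The 2 values of 25 share dense rank 1.
The 2 values of 17 share dense rank 2.
The 2 values of 12 share dense rank 3.
Remaining distinct values take the next consecutive integers.
Rank 4 → value 0.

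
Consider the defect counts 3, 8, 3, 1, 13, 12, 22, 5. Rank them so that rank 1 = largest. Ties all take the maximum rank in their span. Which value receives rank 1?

22

Sorted (descending): 22, 13, 12, 8, 5, 3, 3, 1
The 2 values of 3 occupy positions 6–7 → each gets rank 7.
Rank 1 → value 22.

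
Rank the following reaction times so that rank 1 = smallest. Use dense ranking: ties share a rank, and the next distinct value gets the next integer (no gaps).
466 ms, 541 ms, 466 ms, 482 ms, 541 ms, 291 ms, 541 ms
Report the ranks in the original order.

Sorted (ascending): 291, 466, 466, 482, 541, 541, 541
The 2 values of 466 share dense rank 2.
The 3 values of 541 share dense rank 4.
Remaining distinct values take the next consecutive integers.

2, 4, 2, 3, 4, 1, 4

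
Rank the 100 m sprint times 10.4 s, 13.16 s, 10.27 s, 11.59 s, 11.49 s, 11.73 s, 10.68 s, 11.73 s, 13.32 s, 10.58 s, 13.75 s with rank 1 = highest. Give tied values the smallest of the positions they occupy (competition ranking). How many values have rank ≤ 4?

Sorted (descending): 13.75, 13.32, 13.16, 11.73, 11.73, 11.59, 11.49, 10.68, 10.58, 10.4, 10.27
The 2 values of 11.73 occupy positions 4–5 → each gets rank 4.
Ranks ≤ 4: {1, 2, 3, 4, 4} → 5 values.

5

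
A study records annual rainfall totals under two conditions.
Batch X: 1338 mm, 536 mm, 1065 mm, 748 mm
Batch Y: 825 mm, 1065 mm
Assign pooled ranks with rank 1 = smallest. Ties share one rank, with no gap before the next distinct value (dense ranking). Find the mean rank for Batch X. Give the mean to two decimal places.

3.00

Sorted (ascending): 536, 748, 825, 1065, 1065, 1338
The 2 values of 1065 share dense rank 4.
Remaining distinct values take the next consecutive integers.
Batch X values → pooled ranks: 1338→5, 536→1, 1065→4, 748→2
Mean rank = (5 + 1 + 4 + 2) / 4 = 3.00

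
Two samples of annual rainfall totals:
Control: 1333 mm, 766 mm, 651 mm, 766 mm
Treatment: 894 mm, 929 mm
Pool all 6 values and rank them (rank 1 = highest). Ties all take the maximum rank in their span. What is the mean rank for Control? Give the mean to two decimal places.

Sorted (descending): 1333, 929, 894, 766, 766, 651
The 2 values of 766 occupy positions 4–5 → each gets rank 5.
Control values → pooled ranks: 1333→1, 766→5, 651→6, 766→5
Mean rank = (1 + 5 + 6 + 5) / 4 = 4.25

4.25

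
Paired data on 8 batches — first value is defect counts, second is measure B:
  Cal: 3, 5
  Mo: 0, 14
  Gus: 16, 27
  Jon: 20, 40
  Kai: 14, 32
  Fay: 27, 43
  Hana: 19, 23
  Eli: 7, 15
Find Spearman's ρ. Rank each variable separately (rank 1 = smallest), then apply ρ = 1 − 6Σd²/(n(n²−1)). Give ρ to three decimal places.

Ranks of variable 1: 2, 1, 5, 7, 4, 8, 6, 3
Ranks of variable 2: 1, 2, 5, 7, 6, 8, 4, 3
d = r₁ − r₂: 1, -1, 0, 0, -2, 0, 2, 0
d²: 1, 1, 0, 0, 4, 0, 4, 0; Σd² = 10
ρ = 1 − 6·10/(8·63) = 1 − 60/504 = 0.881

0.881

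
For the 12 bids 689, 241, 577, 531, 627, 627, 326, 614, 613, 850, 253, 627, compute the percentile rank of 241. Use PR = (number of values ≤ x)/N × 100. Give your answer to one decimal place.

8.3

N = 12.
Strictly below 241: 0. Equal to 241: 1.
PR = 1/12 × 100 = 8.3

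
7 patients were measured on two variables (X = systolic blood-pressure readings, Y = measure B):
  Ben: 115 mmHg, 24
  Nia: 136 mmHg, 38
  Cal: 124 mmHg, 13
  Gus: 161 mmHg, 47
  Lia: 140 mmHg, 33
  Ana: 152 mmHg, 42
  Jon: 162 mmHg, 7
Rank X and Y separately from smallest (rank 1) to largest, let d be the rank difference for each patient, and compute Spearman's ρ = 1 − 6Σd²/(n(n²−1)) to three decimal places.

0.179

Ranks of variable 1: 1, 3, 2, 6, 4, 5, 7
Ranks of variable 2: 3, 5, 2, 7, 4, 6, 1
d = r₁ − r₂: -2, -2, 0, -1, 0, -1, 6
d²: 4, 4, 0, 1, 0, 1, 36; Σd² = 46
ρ = 1 − 6·46/(7·48) = 1 − 276/336 = 0.179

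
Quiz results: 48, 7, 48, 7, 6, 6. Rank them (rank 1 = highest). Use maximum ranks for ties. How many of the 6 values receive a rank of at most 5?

4

Sorted (descending): 48, 48, 7, 7, 6, 6
The 2 values of 48 occupy positions 1–2 → each gets rank 2.
The 2 values of 7 occupy positions 3–4 → each gets rank 4.
The 2 values of 6 occupy positions 5–6 → each gets rank 6.
Ranks ≤ 5: {2, 2, 4, 4} → 4 values.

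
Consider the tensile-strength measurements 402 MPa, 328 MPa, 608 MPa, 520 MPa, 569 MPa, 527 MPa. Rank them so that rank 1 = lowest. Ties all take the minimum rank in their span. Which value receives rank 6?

Sorted (ascending): 328, 402, 520, 527, 569, 608
No ties — each value takes its position as its rank.
Rank 6 → value 608.

608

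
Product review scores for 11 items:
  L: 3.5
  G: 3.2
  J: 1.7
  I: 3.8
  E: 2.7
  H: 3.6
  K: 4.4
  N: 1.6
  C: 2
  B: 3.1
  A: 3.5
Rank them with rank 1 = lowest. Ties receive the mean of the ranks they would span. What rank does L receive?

Sorted (ascending): 1.6, 1.7, 2, 2.7, 3.1, 3.2, 3.5, 3.5, 3.6, 3.8, 4.4
The 2 values of 3.5 occupy positions 7–8 → average rank (7+8)/2 = 7.5.
L has value 3.5 → rank 7.5.

7.5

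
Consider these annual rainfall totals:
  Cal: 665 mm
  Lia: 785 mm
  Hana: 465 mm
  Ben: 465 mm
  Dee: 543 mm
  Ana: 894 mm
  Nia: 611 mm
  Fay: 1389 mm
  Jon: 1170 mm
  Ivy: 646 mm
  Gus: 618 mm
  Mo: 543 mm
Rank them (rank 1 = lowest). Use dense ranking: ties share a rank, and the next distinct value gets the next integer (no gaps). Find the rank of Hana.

Sorted (ascending): 465, 465, 543, 543, 611, 618, 646, 665, 785, 894, 1170, 1389
The 2 values of 465 share dense rank 1.
The 2 values of 543 share dense rank 2.
Remaining distinct values take the next consecutive integers.
Hana has value 465 mm → rank 1.

1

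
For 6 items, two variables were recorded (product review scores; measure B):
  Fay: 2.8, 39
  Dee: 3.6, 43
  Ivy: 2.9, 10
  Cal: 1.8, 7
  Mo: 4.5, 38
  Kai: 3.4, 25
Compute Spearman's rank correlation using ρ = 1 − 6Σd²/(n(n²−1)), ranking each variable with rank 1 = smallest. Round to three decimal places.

Ranks of variable 1: 2, 5, 3, 1, 6, 4
Ranks of variable 2: 5, 6, 2, 1, 4, 3
d = r₁ − r₂: -3, -1, 1, 0, 2, 1
d²: 9, 1, 1, 0, 4, 1; Σd² = 16
ρ = 1 − 6·16/(6·35) = 1 − 96/210 = 0.543

0.543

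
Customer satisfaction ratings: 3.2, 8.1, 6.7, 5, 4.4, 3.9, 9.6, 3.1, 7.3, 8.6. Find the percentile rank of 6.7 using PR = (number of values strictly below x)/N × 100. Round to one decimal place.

50.0

N = 10.
Strictly below 6.7: 5. Equal to 6.7: 1.
PR = 5/10 × 100 = 50.0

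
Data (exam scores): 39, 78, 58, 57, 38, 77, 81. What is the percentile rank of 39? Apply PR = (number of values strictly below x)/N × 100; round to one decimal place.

14.3

N = 7.
Strictly below 39: 1. Equal to 39: 1.
PR = 1/7 × 100 = 14.3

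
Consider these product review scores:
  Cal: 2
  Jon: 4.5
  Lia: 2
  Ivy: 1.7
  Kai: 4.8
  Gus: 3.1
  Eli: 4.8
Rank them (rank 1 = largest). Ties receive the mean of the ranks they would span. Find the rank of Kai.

1.5

Sorted (descending): 4.8, 4.8, 4.5, 3.1, 2, 2, 1.7
The 2 values of 4.8 occupy positions 1–2 → average rank (1+2)/2 = 1.5.
The 2 values of 2 occupy positions 5–6 → average rank (5+6)/2 = 5.5.
Kai has value 4.8 → rank 1.5.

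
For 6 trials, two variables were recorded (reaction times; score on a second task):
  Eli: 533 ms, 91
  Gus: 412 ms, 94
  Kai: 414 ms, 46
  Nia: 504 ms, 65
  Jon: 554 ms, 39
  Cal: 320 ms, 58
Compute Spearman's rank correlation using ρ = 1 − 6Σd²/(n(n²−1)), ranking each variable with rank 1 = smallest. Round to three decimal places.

Ranks of variable 1: 5, 2, 3, 4, 6, 1
Ranks of variable 2: 5, 6, 2, 4, 1, 3
d = r₁ − r₂: 0, -4, 1, 0, 5, -2
d²: 0, 16, 1, 0, 25, 4; Σd² = 46
ρ = 1 − 6·46/(6·35) = 1 − 276/210 = -0.314

-0.314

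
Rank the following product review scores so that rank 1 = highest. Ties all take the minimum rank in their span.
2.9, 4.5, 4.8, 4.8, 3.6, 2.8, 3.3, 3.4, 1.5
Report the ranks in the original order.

Sorted (descending): 4.8, 4.8, 4.5, 3.6, 3.4, 3.3, 2.9, 2.8, 1.5
The 2 values of 4.8 occupy positions 1–2 → each gets rank 1.

7, 3, 1, 1, 4, 8, 6, 5, 9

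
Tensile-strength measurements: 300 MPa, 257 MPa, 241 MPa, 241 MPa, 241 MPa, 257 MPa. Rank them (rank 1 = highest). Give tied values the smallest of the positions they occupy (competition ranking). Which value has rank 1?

300

Sorted (descending): 300, 257, 257, 241, 241, 241
The 2 values of 257 occupy positions 2–3 → each gets rank 2.
The 3 values of 241 occupy positions 4–6 → each gets rank 4.
Rank 1 → value 300.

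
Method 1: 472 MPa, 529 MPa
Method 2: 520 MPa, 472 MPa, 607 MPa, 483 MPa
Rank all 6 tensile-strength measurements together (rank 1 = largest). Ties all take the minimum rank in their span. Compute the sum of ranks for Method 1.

7

Sorted (descending): 607, 529, 520, 483, 472, 472
The 2 values of 472 occupy positions 5–6 → each gets rank 5.
Method 1 values → pooled ranks: 472→5, 529→2
Rank sum = 5 + 2 = 7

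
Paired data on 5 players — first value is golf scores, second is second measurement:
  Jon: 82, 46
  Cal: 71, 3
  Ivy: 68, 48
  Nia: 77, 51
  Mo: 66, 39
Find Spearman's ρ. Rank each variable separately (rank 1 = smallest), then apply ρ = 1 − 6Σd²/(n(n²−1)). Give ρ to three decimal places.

Ranks of variable 1: 5, 3, 2, 4, 1
Ranks of variable 2: 3, 1, 4, 5, 2
d = r₁ − r₂: 2, 2, -2, -1, -1
d²: 4, 4, 4, 1, 1; Σd² = 14
ρ = 1 − 6·14/(5·24) = 1 − 84/120 = 0.300

0.300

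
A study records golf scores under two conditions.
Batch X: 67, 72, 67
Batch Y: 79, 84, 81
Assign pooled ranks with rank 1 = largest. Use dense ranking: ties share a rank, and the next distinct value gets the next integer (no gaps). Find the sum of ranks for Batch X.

14

Sorted (descending): 84, 81, 79, 72, 67, 67
The 2 values of 67 share dense rank 5.
Remaining distinct values take the next consecutive integers.
Batch X values → pooled ranks: 67→5, 72→4, 67→5
Rank sum = 5 + 4 + 5 = 14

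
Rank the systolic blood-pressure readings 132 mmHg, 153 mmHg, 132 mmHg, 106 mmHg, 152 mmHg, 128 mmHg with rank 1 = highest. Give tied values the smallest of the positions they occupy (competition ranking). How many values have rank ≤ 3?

4

Sorted (descending): 153, 152, 132, 132, 128, 106
The 2 values of 132 occupy positions 3–4 → each gets rank 3.
Ranks ≤ 3: {1, 2, 3, 3} → 4 values.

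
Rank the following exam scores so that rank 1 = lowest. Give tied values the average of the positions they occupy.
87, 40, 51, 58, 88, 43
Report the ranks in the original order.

5, 1, 3, 4, 6, 2

Sorted (ascending): 40, 43, 51, 58, 87, 88
No ties — each value takes its position as its rank.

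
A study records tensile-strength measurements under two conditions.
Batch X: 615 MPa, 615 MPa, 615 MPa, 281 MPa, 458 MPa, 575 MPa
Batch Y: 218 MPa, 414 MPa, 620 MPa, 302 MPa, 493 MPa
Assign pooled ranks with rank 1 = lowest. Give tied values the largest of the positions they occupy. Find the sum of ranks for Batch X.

Sorted (ascending): 218, 281, 302, 414, 458, 493, 575, 615, 615, 615, 620
The 3 values of 615 occupy positions 8–10 → each gets rank 10.
Batch X values → pooled ranks: 615→10, 615→10, 615→10, 281→2, 458→5, 575→7
Rank sum = 10 + 10 + 10 + 2 + 5 + 7 = 44

44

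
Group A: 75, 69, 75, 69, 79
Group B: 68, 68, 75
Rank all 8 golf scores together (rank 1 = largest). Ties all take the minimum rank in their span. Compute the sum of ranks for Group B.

16

Sorted (descending): 79, 75, 75, 75, 69, 69, 68, 68
The 3 values of 75 occupy positions 2–4 → each gets rank 2.
The 2 values of 69 occupy positions 5–6 → each gets rank 5.
The 2 values of 68 occupy positions 7–8 → each gets rank 7.
Group B values → pooled ranks: 68→7, 68→7, 75→2
Rank sum = 7 + 7 + 2 = 16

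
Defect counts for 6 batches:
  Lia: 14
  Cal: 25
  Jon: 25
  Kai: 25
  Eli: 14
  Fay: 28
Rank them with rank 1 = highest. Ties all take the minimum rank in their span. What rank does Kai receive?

2

Sorted (descending): 28, 25, 25, 25, 14, 14
The 3 values of 25 occupy positions 2–4 → each gets rank 2.
The 2 values of 14 occupy positions 5–6 → each gets rank 5.
Kai has value 25 → rank 2.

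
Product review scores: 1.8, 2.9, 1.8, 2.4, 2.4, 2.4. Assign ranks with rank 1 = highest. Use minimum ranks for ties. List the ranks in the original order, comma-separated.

Sorted (descending): 2.9, 2.4, 2.4, 2.4, 1.8, 1.8
The 3 values of 2.4 occupy positions 2–4 → each gets rank 2.
The 2 values of 1.8 occupy positions 5–6 → each gets rank 5.

5, 1, 5, 2, 2, 2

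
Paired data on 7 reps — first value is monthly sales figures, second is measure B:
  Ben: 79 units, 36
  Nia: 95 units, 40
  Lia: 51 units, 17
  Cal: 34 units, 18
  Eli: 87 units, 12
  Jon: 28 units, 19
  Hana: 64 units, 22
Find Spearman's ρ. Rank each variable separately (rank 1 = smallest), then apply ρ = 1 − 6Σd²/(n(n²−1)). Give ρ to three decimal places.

Ranks of variable 1: 5, 7, 3, 2, 6, 1, 4
Ranks of variable 2: 6, 7, 2, 3, 1, 4, 5
d = r₁ − r₂: -1, 0, 1, -1, 5, -3, -1
d²: 1, 0, 1, 1, 25, 9, 1; Σd² = 38
ρ = 1 − 6·38/(7·48) = 1 − 228/336 = 0.321

0.321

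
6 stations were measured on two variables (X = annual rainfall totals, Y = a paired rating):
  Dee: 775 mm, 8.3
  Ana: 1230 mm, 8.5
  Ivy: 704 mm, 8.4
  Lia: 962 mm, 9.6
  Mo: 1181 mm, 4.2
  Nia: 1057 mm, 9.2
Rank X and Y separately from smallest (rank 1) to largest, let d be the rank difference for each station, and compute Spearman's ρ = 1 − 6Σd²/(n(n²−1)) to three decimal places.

0.029

Ranks of variable 1: 2, 6, 1, 3, 5, 4
Ranks of variable 2: 2, 4, 3, 6, 1, 5
d = r₁ − r₂: 0, 2, -2, -3, 4, -1
d²: 0, 4, 4, 9, 16, 1; Σd² = 34
ρ = 1 − 6·34/(6·35) = 1 − 204/210 = 0.029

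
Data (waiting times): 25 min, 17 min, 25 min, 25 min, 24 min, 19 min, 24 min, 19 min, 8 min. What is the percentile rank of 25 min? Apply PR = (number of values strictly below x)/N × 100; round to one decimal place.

66.7

N = 9.
Strictly below 25: 6. Equal to 25: 3.
PR = 6/9 × 100 = 66.7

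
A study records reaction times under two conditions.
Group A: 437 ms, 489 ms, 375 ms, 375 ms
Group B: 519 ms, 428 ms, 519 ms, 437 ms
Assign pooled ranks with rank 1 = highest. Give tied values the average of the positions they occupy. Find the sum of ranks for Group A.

22.5

Sorted (descending): 519, 519, 489, 437, 437, 428, 375, 375
The 2 values of 519 occupy positions 1–2 → average rank (1+2)/2 = 1.5.
The 2 values of 437 occupy positions 4–5 → average rank (4+5)/2 = 4.5.
The 2 values of 375 occupy positions 7–8 → average rank (7+8)/2 = 7.5.
Group A values → pooled ranks: 437→4.5, 489→3, 375→7.5, 375→7.5
Rank sum = 4.5 + 3 + 7.5 + 7.5 = 22.5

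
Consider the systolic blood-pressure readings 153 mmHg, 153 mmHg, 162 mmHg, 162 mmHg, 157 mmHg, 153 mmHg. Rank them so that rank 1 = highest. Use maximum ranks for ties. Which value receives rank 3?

157

Sorted (descending): 162, 162, 157, 153, 153, 153
The 2 values of 162 occupy positions 1–2 → each gets rank 2.
The 3 values of 153 occupy positions 4–6 → each gets rank 6.
Rank 3 → value 157.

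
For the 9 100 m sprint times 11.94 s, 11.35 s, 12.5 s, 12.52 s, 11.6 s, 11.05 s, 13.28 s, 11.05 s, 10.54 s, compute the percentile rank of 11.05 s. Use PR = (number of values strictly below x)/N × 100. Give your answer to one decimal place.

N = 9.
Strictly below 11.05: 1. Equal to 11.05: 2.
PR = 1/9 × 100 = 11.1

11.1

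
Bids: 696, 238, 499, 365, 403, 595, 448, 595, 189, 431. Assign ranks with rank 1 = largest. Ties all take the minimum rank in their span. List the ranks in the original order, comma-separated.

1, 9, 4, 8, 7, 2, 5, 2, 10, 6

Sorted (descending): 696, 595, 595, 499, 448, 431, 403, 365, 238, 189
The 2 values of 595 occupy positions 2–3 → each gets rank 2.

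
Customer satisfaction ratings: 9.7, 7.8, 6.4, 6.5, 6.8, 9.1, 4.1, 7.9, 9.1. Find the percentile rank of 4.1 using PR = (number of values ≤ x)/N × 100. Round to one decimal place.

11.1

N = 9.
Strictly below 4.1: 0. Equal to 4.1: 1.
PR = 1/9 × 100 = 11.1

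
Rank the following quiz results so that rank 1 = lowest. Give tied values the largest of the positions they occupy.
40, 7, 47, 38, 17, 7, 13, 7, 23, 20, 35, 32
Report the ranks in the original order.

Sorted (ascending): 7, 7, 7, 13, 17, 20, 23, 32, 35, 38, 40, 47
The 3 values of 7 occupy positions 1–3 → each gets rank 3.

11, 3, 12, 10, 5, 3, 4, 3, 7, 6, 9, 8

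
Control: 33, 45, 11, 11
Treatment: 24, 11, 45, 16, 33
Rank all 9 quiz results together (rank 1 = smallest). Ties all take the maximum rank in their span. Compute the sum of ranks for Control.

Sorted (ascending): 11, 11, 11, 16, 24, 33, 33, 45, 45
The 3 values of 11 occupy positions 1–3 → each gets rank 3.
The 2 values of 33 occupy positions 6–7 → each gets rank 7.
The 2 values of 45 occupy positions 8–9 → each gets rank 9.
Control values → pooled ranks: 33→7, 45→9, 11→3, 11→3
Rank sum = 7 + 9 + 3 + 3 = 22

22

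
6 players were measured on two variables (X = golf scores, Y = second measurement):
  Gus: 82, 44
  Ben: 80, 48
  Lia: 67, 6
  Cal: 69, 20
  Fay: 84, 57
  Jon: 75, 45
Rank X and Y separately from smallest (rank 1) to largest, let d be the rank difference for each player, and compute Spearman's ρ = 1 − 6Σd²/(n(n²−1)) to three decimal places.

0.829

Ranks of variable 1: 5, 4, 1, 2, 6, 3
Ranks of variable 2: 3, 5, 1, 2, 6, 4
d = r₁ − r₂: 2, -1, 0, 0, 0, -1
d²: 4, 1, 0, 0, 0, 1; Σd² = 6
ρ = 1 − 6·6/(6·35) = 1 − 36/210 = 0.829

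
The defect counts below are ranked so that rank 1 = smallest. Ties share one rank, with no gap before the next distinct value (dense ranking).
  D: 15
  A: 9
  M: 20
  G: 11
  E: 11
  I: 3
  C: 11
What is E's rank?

Sorted (ascending): 3, 9, 11, 11, 11, 15, 20
The 3 values of 11 share dense rank 3.
Remaining distinct values take the next consecutive integers.
E has value 11 → rank 3.

3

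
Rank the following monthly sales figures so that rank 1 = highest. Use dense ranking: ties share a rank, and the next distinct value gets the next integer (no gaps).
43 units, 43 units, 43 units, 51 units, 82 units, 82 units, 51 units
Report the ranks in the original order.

Sorted (descending): 82, 82, 51, 51, 43, 43, 43
The 2 values of 82 share dense rank 1.
The 2 values of 51 share dense rank 2.
The 3 values of 43 share dense rank 3.

3, 3, 3, 2, 1, 1, 2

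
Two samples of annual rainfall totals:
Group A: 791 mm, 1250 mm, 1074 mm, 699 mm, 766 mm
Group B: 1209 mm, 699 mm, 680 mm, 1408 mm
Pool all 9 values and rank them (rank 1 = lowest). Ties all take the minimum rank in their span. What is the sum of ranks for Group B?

Sorted (ascending): 680, 699, 699, 766, 791, 1074, 1209, 1250, 1408
The 2 values of 699 occupy positions 2–3 → each gets rank 2.
Group B values → pooled ranks: 1209→7, 699→2, 680→1, 1408→9
Rank sum = 7 + 2 + 1 + 9 = 19

19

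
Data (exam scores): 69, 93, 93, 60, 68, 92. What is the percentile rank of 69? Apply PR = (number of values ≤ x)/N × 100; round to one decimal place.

50.0

N = 6.
Strictly below 69: 2. Equal to 69: 1.
PR = 3/6 × 100 = 50.0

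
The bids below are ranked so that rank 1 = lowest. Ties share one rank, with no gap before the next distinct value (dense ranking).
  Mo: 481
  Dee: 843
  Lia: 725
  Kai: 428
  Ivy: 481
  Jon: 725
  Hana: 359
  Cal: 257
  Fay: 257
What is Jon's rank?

Sorted (ascending): 257, 257, 359, 428, 481, 481, 725, 725, 843
The 2 values of 257 share dense rank 1.
The 2 values of 481 share dense rank 4.
The 2 values of 725 share dense rank 5.
Remaining distinct values take the next consecutive integers.
Jon has value 725 → rank 5.

5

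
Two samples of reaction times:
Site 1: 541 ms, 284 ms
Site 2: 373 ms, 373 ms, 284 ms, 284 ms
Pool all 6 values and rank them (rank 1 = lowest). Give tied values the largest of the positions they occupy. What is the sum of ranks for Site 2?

16

Sorted (ascending): 284, 284, 284, 373, 373, 541
The 3 values of 284 occupy positions 1–3 → each gets rank 3.
The 2 values of 373 occupy positions 4–5 → each gets rank 5.
Site 2 values → pooled ranks: 373→5, 373→5, 284→3, 284→3
Rank sum = 5 + 5 + 3 + 3 = 16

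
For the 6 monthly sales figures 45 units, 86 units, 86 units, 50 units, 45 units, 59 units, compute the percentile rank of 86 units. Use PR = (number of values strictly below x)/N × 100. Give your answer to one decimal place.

N = 6.
Strictly below 86: 4. Equal to 86: 2.
PR = 4/6 × 100 = 66.7

66.7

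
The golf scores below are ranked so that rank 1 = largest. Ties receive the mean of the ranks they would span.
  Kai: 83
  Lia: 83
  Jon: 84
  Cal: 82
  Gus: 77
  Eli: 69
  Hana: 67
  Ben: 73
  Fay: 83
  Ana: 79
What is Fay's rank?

Sorted (descending): 84, 83, 83, 83, 82, 79, 77, 73, 69, 67
The 3 values of 83 occupy positions 2–4 → average rank 3.
Fay has value 83 → rank 3.

3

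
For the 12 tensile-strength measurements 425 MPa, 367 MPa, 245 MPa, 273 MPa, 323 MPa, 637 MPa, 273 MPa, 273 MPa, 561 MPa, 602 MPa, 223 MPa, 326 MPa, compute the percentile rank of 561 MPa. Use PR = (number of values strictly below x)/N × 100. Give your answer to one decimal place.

75.0

N = 12.
Strictly below 561: 9. Equal to 561: 1.
PR = 9/12 × 100 = 75.0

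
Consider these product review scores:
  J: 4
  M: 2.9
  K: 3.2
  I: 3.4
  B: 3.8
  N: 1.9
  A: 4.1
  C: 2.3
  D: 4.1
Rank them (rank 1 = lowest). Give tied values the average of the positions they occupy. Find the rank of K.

4

Sorted (ascending): 1.9, 2.3, 2.9, 3.2, 3.4, 3.8, 4, 4.1, 4.1
The 2 values of 4.1 occupy positions 8–9 → average rank (8+9)/2 = 8.5.
K has value 3.2 → rank 4.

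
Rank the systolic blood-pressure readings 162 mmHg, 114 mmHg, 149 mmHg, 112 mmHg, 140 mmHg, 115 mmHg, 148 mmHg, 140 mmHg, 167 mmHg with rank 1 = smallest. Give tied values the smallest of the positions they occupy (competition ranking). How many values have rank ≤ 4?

Sorted (ascending): 112, 114, 115, 140, 140, 148, 149, 162, 167
The 2 values of 140 occupy positions 4–5 → each gets rank 4.
Ranks ≤ 4: {1, 2, 3, 4, 4} → 5 values.

5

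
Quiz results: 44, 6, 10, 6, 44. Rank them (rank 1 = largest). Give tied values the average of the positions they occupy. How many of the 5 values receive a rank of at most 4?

3

Sorted (descending): 44, 44, 10, 6, 6
The 2 values of 44 occupy positions 1–2 → average rank (1+2)/2 = 1.5.
The 2 values of 6 occupy positions 4–5 → average rank (4+5)/2 = 4.5.
Ranks ≤ 4: {1.5, 1.5, 3} → 3 values.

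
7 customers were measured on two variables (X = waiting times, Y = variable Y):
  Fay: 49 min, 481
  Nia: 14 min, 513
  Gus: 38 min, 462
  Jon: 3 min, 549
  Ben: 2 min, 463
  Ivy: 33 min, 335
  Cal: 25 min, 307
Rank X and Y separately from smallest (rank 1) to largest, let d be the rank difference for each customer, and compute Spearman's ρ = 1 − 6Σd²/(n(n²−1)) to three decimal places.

-0.321

Ranks of variable 1: 7, 3, 6, 2, 1, 5, 4
Ranks of variable 2: 5, 6, 3, 7, 4, 2, 1
d = r₁ − r₂: 2, -3, 3, -5, -3, 3, 3
d²: 4, 9, 9, 25, 9, 9, 9; Σd² = 74
ρ = 1 − 6·74/(7·48) = 1 − 444/336 = -0.321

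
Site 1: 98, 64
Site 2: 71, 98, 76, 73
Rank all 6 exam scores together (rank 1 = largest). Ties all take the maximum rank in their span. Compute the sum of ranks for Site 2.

14

Sorted (descending): 98, 98, 76, 73, 71, 64
The 2 values of 98 occupy positions 1–2 → each gets rank 2.
Site 2 values → pooled ranks: 71→5, 98→2, 76→3, 73→4
Rank sum = 5 + 2 + 3 + 4 = 14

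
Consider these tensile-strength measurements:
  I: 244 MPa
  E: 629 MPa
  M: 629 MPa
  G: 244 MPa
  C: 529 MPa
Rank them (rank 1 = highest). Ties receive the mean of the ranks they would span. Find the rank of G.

Sorted (descending): 629, 629, 529, 244, 244
The 2 values of 629 occupy positions 1–2 → average rank (1+2)/2 = 1.5.
The 2 values of 244 occupy positions 4–5 → average rank (4+5)/2 = 4.5.
G has value 244 MPa → rank 4.5.

4.5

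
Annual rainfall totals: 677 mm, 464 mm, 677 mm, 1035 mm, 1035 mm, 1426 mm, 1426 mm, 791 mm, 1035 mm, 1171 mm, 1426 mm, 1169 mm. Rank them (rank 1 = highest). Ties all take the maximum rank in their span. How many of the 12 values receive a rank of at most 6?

Sorted (descending): 1426, 1426, 1426, 1171, 1169, 1035, 1035, 1035, 791, 677, 677, 464
The 3 values of 1426 occupy positions 1–3 → each gets rank 3.
The 3 values of 1035 occupy positions 6–8 → each gets rank 8.
The 2 values of 677 occupy positions 10–11 → each gets rank 11.
Ranks ≤ 6: {3, 3, 3, 4, 5} → 5 values.

5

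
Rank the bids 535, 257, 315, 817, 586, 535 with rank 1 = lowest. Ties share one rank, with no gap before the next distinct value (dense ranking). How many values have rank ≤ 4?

5

Sorted (ascending): 257, 315, 535, 535, 586, 817
The 2 values of 535 share dense rank 3.
Remaining distinct values take the next consecutive integers.
Ranks ≤ 4: {1, 2, 3, 3, 4} → 5 values.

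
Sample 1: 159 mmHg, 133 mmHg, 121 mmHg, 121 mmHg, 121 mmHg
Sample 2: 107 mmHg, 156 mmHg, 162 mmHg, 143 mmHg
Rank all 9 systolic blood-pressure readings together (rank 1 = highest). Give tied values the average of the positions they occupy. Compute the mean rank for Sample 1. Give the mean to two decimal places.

Sorted (descending): 162, 159, 156, 143, 133, 121, 121, 121, 107
The 3 values of 121 occupy positions 6–8 → average rank 7.
Sample 1 values → pooled ranks: 159→2, 133→5, 121→7, 121→7, 121→7
Mean rank = (2 + 5 + 7 + 7 + 7) / 5 = 5.60

5.60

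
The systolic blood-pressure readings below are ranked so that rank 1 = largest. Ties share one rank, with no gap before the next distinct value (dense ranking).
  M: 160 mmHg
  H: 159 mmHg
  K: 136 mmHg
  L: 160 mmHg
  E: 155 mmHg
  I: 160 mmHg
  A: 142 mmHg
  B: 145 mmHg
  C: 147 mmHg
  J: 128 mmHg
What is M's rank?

1

Sorted (descending): 160, 160, 160, 159, 155, 147, 145, 142, 136, 128
The 3 values of 160 share dense rank 1.
Remaining distinct values take the next consecutive integers.
M has value 160 mmHg → rank 1.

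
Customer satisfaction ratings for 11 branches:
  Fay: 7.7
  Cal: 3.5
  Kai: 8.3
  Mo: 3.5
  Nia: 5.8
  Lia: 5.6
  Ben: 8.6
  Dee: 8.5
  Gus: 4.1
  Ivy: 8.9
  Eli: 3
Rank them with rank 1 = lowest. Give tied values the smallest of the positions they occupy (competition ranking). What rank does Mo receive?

Sorted (ascending): 3, 3.5, 3.5, 4.1, 5.6, 5.8, 7.7, 8.3, 8.5, 8.6, 8.9
The 2 values of 3.5 occupy positions 2–3 → each gets rank 2.
Mo has value 3.5 → rank 2.

2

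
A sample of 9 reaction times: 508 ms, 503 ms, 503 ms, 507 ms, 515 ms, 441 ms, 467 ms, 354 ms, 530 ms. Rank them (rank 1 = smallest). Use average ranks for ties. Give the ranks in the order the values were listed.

7, 4.5, 4.5, 6, 8, 2, 3, 1, 9

Sorted (ascending): 354, 441, 467, 503, 503, 507, 508, 515, 530
The 2 values of 503 occupy positions 4–5 → average rank (4+5)/2 = 4.5.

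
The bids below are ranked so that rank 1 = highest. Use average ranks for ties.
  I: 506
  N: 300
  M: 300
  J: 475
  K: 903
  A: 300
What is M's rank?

Sorted (descending): 903, 506, 475, 300, 300, 300
The 3 values of 300 occupy positions 4–6 → average rank 5.
M has value 300 → rank 5.

5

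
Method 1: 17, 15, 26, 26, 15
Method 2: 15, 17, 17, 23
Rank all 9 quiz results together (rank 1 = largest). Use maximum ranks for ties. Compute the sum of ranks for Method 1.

28

Sorted (descending): 26, 26, 23, 17, 17, 17, 15, 15, 15
The 2 values of 26 occupy positions 1–2 → each gets rank 2.
The 3 values of 17 occupy positions 4–6 → each gets rank 6.
The 3 values of 15 occupy positions 7–9 → each gets rank 9.
Method 1 values → pooled ranks: 17→6, 15→9, 26→2, 26→2, 15→9
Rank sum = 6 + 9 + 2 + 2 + 9 = 28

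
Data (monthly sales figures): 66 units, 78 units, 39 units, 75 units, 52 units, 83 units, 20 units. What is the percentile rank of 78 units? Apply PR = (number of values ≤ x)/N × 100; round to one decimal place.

N = 7.
Strictly below 78: 5. Equal to 78: 1.
PR = 6/7 × 100 = 85.7

85.7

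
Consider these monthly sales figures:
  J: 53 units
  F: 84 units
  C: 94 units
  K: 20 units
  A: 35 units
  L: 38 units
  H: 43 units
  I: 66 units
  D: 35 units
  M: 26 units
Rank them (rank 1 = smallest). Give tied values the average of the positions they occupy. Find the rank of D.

3.5

Sorted (ascending): 20, 26, 35, 35, 38, 43, 53, 66, 84, 94
The 2 values of 35 occupy positions 3–4 → average rank (3+4)/2 = 3.5.
D has value 35 units → rank 3.5.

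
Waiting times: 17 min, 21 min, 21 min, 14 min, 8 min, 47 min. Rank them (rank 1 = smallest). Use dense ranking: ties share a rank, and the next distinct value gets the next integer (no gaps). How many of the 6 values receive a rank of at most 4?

Sorted (ascending): 8, 14, 17, 21, 21, 47
The 2 values of 21 share dense rank 4.
Remaining distinct values take the next consecutive integers.
Ranks ≤ 4: {1, 2, 3, 4, 4} → 5 values.

5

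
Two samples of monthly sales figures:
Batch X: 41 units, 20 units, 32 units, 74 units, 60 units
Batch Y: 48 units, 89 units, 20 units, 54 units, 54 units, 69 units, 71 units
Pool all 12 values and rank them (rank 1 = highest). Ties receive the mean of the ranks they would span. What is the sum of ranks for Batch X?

37.5

Sorted (descending): 89, 74, 71, 69, 60, 54, 54, 48, 41, 32, 20, 20
The 2 values of 54 occupy positions 6–7 → average rank (6+7)/2 = 6.5.
The 2 values of 20 occupy positions 11–12 → average rank (11+12)/2 = 11.5.
Batch X values → pooled ranks: 41→9, 20→11.5, 32→10, 74→2, 60→5
Rank sum = 9 + 11.5 + 10 + 2 + 5 = 37.5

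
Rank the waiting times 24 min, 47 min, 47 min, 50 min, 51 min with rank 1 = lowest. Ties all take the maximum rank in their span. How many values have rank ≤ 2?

1

Sorted (ascending): 24, 47, 47, 50, 51
The 2 values of 47 occupy positions 2–3 → each gets rank 3.
Ranks ≤ 2: {1} → 1 value.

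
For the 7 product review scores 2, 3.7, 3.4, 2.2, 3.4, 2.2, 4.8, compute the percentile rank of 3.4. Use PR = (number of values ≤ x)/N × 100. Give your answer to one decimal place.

N = 7.
Strictly below 3.4: 3. Equal to 3.4: 2.
PR = 5/7 × 100 = 71.4

71.4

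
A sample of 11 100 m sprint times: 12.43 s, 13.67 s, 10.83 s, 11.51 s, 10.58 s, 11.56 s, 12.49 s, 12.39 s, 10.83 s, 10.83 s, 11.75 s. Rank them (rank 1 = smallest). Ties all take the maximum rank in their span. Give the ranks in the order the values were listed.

9, 11, 4, 5, 1, 6, 10, 8, 4, 4, 7

Sorted (ascending): 10.58, 10.83, 10.83, 10.83, 11.51, 11.56, 11.75, 12.39, 12.43, 12.49, 13.67
The 3 values of 10.83 occupy positions 2–4 → each gets rank 4.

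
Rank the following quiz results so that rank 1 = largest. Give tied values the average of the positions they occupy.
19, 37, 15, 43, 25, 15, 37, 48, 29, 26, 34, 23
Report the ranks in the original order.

Sorted (descending): 48, 43, 37, 37, 34, 29, 26, 25, 23, 19, 15, 15
The 2 values of 37 occupy positions 3–4 → average rank (3+4)/2 = 3.5.
The 2 values of 15 occupy positions 11–12 → average rank (11+12)/2 = 11.5.

10, 3.5, 11.5, 2, 8, 11.5, 3.5, 1, 6, 7, 5, 9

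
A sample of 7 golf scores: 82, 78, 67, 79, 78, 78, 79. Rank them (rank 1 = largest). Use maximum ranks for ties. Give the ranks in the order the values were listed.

Sorted (descending): 82, 79, 79, 78, 78, 78, 67
The 2 values of 79 occupy positions 2–3 → each gets rank 3.
The 3 values of 78 occupy positions 4–6 → each gets rank 6.

1, 6, 7, 3, 6, 6, 3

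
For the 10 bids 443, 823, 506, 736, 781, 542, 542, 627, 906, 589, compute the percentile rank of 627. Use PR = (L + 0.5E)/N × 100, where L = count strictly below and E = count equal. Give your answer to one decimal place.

N = 10.
Strictly below 627: 5. Equal to 627: 1.
PR = (5 + 0.5·1)/10 × 100 = 55.0

55.0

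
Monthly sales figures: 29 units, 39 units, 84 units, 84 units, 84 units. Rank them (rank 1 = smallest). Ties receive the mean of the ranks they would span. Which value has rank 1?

Sorted (ascending): 29, 39, 84, 84, 84
The 3 values of 84 occupy positions 3–5 → average rank 4.
Rank 1 → value 29.

29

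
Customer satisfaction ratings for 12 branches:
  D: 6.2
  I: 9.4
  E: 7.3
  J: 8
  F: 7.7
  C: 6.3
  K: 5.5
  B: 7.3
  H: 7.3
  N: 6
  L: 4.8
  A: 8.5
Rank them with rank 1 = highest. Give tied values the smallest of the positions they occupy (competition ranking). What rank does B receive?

5

Sorted (descending): 9.4, 8.5, 8, 7.7, 7.3, 7.3, 7.3, 6.3, 6.2, 6, 5.5, 4.8
The 3 values of 7.3 occupy positions 5–7 → each gets rank 5.
B has value 7.3 → rank 5.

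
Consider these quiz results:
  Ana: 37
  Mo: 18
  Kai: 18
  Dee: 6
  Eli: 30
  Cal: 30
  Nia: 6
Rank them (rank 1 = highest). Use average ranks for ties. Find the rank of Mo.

4.5

Sorted (descending): 37, 30, 30, 18, 18, 6, 6
The 2 values of 30 occupy positions 2–3 → average rank (2+3)/2 = 2.5.
The 2 values of 18 occupy positions 4–5 → average rank (4+5)/2 = 4.5.
The 2 values of 6 occupy positions 6–7 → average rank (6+7)/2 = 6.5.
Mo has value 18 → rank 4.5.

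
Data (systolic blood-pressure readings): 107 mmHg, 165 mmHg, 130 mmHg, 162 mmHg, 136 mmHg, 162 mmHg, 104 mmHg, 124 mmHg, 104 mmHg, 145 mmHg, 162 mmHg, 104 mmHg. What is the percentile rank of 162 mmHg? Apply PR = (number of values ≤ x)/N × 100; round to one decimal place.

N = 12.
Strictly below 162: 8. Equal to 162: 3.
PR = 11/12 × 100 = 91.7

91.7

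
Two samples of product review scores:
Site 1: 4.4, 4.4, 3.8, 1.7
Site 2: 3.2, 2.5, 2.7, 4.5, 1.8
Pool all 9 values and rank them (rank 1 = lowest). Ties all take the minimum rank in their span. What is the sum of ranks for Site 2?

Sorted (ascending): 1.7, 1.8, 2.5, 2.7, 3.2, 3.8, 4.4, 4.4, 4.5
The 2 values of 4.4 occupy positions 7–8 → each gets rank 7.
Site 2 values → pooled ranks: 3.2→5, 2.5→3, 2.7→4, 4.5→9, 1.8→2
Rank sum = 5 + 3 + 4 + 9 + 2 = 23

23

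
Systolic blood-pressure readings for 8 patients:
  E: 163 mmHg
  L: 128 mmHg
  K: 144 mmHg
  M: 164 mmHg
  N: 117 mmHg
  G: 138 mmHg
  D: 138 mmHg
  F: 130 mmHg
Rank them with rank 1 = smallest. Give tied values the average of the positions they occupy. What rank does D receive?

Sorted (ascending): 117, 128, 130, 138, 138, 144, 163, 164
The 2 values of 138 occupy positions 4–5 → average rank (4+5)/2 = 4.5.
D has value 138 mmHg → rank 4.5.

4.5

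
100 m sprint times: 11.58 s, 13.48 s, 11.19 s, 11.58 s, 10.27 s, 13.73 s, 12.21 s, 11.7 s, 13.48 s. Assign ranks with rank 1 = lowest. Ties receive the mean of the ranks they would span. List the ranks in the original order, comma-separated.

Sorted (ascending): 10.27, 11.19, 11.58, 11.58, 11.7, 12.21, 13.48, 13.48, 13.73
The 2 values of 11.58 occupy positions 3–4 → average rank (3+4)/2 = 3.5.
The 2 values of 13.48 occupy positions 7–8 → average rank (7+8)/2 = 7.5.

3.5, 7.5, 2, 3.5, 1, 9, 6, 5, 7.5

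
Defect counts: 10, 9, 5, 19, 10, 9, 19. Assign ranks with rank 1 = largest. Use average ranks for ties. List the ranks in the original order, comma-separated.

3.5, 5.5, 7, 1.5, 3.5, 5.5, 1.5

Sorted (descending): 19, 19, 10, 10, 9, 9, 5
The 2 values of 19 occupy positions 1–2 → average rank (1+2)/2 = 1.5.
The 2 values of 10 occupy positions 3–4 → average rank (3+4)/2 = 3.5.
The 2 values of 9 occupy positions 5–6 → average rank (5+6)/2 = 5.5.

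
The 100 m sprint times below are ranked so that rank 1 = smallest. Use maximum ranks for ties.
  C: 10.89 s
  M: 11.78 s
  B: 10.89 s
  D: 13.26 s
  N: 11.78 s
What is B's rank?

Sorted (ascending): 10.89, 10.89, 11.78, 11.78, 13.26
The 2 values of 10.89 occupy positions 1–2 → each gets rank 2.
The 2 values of 11.78 occupy positions 3–4 → each gets rank 4.
B has value 10.89 s → rank 2.

2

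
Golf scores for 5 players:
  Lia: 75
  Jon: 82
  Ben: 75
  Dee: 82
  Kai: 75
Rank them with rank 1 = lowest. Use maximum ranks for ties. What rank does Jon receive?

5

Sorted (ascending): 75, 75, 75, 82, 82
The 3 values of 75 occupy positions 1–3 → each gets rank 3.
The 2 values of 82 occupy positions 4–5 → each gets rank 5.
Jon has value 82 → rank 5.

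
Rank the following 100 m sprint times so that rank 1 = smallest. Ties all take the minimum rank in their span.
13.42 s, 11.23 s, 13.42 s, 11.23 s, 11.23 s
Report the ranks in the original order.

Sorted (ascending): 11.23, 11.23, 11.23, 13.42, 13.42
The 3 values of 11.23 occupy positions 1–3 → each gets rank 1.
The 2 values of 13.42 occupy positions 4–5 → each gets rank 4.

4, 1, 4, 1, 1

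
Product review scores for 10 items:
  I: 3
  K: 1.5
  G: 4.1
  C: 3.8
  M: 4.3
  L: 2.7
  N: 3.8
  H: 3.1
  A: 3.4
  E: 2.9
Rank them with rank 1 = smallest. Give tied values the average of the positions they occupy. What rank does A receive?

6

Sorted (ascending): 1.5, 2.7, 2.9, 3, 3.1, 3.4, 3.8, 3.8, 4.1, 4.3
The 2 values of 3.8 occupy positions 7–8 → average rank (7+8)/2 = 7.5.
A has value 3.4 → rank 6.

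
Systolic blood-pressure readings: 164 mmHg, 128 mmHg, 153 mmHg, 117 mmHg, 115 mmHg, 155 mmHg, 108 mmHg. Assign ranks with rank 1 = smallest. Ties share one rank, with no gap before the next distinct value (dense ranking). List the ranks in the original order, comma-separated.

7, 4, 5, 3, 2, 6, 1

Sorted (ascending): 108, 115, 117, 128, 153, 155, 164
No ties — each value takes its position as its rank.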